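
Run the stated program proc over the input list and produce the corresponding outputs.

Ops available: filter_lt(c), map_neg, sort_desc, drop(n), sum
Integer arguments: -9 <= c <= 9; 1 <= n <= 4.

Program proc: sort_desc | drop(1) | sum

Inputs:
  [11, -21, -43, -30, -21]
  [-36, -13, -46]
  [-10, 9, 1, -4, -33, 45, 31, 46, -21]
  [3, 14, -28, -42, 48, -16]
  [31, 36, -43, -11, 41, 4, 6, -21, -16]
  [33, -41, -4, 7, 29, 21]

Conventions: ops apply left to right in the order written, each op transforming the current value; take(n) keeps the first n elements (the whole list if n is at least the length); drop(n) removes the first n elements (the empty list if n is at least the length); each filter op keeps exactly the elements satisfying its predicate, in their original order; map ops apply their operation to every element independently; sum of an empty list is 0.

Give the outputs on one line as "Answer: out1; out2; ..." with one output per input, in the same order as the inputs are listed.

-115; -82; 18; -69; -14; 12

Execution, op by op:
  [11, -21, -43, -30, -21] -> [11, -21, -21, -30, -43] -> [-21, -21, -30, -43] -> -115
  [-36, -13, -46] -> [-13, -36, -46] -> [-36, -46] -> -82
  [-10, 9, 1, -4, -33, 45, 31, 46, -21] -> [46, 45, 31, 9, 1, -4, -10, -21, -33] -> [45, 31, 9, 1, -4, -10, -21, -33] -> 18
  [3, 14, -28, -42, 48, -16] -> [48, 14, 3, -16, -28, -42] -> [14, 3, -16, -28, -42] -> -69
  [31, 36, -43, -11, 41, 4, 6, -21, -16] -> [41, 36, 31, 6, 4, -11, -16, -21, -43] -> [36, 31, 6, 4, -11, -16, -21, -43] -> -14
  [33, -41, -4, 7, 29, 21] -> [33, 29, 21, 7, -4, -41] -> [29, 21, 7, -4, -41] -> 12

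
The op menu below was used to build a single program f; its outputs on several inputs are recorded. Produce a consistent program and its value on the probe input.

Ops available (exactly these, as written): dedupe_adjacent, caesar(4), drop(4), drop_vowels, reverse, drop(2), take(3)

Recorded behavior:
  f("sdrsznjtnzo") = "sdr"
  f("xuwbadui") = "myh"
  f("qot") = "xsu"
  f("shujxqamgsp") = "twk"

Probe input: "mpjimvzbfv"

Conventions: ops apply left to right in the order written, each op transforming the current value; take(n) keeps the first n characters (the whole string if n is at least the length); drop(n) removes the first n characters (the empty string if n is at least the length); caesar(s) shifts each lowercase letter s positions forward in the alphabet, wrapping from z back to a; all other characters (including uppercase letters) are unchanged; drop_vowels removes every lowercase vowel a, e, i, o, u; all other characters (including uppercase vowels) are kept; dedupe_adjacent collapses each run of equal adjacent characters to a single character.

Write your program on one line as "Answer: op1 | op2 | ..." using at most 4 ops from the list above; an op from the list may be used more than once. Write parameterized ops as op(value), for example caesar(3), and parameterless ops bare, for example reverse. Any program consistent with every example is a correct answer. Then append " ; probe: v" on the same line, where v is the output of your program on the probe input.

caesar(4) | reverse | take(3) ; probe: "zjf"

Check, running the answer program on each example:
  "sdrsznjtnzo" -> "whvwdrnxrds" -> "sdrxnrdwvhw" -> "sdr"
  "xuwbadui" -> "byafehym" -> "myhefayb" -> "myh"
  "qot" -> "usx" -> "xsu" -> "xsu"
  "shujxqamgsp" -> "wlynbueqkwt" -> "twkqeubnylw" -> "twk"
  probe: "mpjimvzbfv" -> "qtnmqzdfjz" -> "zjfdzqmntq" -> "zjf"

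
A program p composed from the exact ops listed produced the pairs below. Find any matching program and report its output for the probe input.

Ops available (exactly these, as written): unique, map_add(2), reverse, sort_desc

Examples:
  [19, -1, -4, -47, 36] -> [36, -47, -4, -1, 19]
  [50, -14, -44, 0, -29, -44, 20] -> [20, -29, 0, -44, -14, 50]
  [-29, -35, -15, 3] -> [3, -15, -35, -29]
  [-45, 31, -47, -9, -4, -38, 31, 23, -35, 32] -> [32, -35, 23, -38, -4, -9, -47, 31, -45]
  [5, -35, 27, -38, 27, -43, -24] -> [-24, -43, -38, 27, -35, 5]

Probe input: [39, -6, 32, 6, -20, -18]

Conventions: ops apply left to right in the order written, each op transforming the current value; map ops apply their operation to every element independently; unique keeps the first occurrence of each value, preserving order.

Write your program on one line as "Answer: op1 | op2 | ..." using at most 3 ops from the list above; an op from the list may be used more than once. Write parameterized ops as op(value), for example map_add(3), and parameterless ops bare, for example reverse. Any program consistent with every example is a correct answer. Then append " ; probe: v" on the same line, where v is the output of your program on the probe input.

unique | reverse ; probe: [-18, -20, 6, 32, -6, 39]

Check, running the answer program on each example:
  [19, -1, -4, -47, 36] -> [19, -1, -4, -47, 36] -> [36, -47, -4, -1, 19]
  [50, -14, -44, 0, -29, -44, 20] -> [50, -14, -44, 0, -29, 20] -> [20, -29, 0, -44, -14, 50]
  [-29, -35, -15, 3] -> [-29, -35, -15, 3] -> [3, -15, -35, -29]
  [-45, 31, -47, -9, -4, -38, 31, 23, -35, 32] -> [-45, 31, -47, -9, -4, -38, 23, -35, 32] -> [32, -35, 23, -38, -4, -9, -47, 31, -45]
  [5, -35, 27, -38, 27, -43, -24] -> [5, -35, 27, -38, -43, -24] -> [-24, -43, -38, 27, -35, 5]
  probe: [39, -6, 32, 6, -20, -18] -> [39, -6, 32, 6, -20, -18] -> [-18, -20, 6, 32, -6, 39]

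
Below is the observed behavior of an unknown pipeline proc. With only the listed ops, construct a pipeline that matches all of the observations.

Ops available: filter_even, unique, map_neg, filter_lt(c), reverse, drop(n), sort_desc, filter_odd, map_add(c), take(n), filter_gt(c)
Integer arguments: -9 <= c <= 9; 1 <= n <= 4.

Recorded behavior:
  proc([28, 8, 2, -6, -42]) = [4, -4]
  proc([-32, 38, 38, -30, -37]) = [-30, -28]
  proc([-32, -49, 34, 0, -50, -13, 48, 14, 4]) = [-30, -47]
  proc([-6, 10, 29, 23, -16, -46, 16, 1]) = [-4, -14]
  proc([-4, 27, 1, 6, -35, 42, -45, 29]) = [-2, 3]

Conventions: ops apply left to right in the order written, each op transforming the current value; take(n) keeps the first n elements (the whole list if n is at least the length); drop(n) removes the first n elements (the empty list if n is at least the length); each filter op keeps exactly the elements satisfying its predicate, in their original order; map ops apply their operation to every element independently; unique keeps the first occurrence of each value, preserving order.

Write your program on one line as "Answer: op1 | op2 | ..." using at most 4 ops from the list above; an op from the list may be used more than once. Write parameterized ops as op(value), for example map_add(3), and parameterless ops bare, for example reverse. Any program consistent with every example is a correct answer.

filter_lt(5) | take(2) | map_add(2)

Check, running the answer program on each example:
  [28, 8, 2, -6, -42] -> [2, -6, -42] -> [2, -6] -> [4, -4]
  [-32, 38, 38, -30, -37] -> [-32, -30, -37] -> [-32, -30] -> [-30, -28]
  [-32, -49, 34, 0, -50, -13, 48, 14, 4] -> [-32, -49, 0, -50, -13, 4] -> [-32, -49] -> [-30, -47]
  [-6, 10, 29, 23, -16, -46, 16, 1] -> [-6, -16, -46, 1] -> [-6, -16] -> [-4, -14]
  [-4, 27, 1, 6, -35, 42, -45, 29] -> [-4, 1, -35, -45] -> [-4, 1] -> [-2, 3]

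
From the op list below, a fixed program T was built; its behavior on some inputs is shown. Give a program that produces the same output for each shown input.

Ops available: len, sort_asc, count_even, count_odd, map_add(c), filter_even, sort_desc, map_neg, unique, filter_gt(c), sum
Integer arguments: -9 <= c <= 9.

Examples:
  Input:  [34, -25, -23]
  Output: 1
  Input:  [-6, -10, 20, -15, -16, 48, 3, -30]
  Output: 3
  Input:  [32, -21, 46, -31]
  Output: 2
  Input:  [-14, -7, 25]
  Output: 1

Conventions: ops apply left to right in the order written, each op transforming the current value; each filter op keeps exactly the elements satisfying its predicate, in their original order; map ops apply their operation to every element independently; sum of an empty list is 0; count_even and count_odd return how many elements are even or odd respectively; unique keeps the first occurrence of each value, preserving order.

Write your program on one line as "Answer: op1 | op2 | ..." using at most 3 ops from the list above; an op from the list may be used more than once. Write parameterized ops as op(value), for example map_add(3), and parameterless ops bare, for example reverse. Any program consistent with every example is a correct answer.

filter_gt(-2) | len

Check, running the answer program on each example:
  [34, -25, -23] -> [34] -> 1
  [-6, -10, 20, -15, -16, 48, 3, -30] -> [20, 48, 3] -> 3
  [32, -21, 46, -31] -> [32, 46] -> 2
  [-14, -7, 25] -> [25] -> 1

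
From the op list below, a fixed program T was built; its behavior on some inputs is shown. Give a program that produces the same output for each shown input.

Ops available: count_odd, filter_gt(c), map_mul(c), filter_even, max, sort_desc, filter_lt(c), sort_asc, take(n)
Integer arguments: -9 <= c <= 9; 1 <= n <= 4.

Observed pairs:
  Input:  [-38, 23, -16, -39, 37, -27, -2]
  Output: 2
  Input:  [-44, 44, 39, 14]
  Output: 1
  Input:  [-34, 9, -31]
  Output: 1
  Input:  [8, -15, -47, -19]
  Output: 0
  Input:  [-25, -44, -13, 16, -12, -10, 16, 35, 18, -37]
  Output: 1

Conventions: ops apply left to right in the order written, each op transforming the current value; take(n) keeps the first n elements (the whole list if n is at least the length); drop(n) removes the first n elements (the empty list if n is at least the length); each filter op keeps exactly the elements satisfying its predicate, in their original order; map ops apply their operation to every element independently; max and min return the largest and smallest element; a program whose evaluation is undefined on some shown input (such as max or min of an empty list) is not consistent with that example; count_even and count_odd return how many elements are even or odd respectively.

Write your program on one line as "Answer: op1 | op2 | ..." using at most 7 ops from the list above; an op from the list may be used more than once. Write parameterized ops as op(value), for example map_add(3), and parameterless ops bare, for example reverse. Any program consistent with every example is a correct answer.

sort_desc | sort_asc | map_mul(-3) | filter_lt(-8) | map_mul(5) | count_odd

Check, running the answer program on each example:
  [-38, 23, -16, -39, 37, -27, -2] -> [37, 23, -2, -16, -27, -38, -39] -> [-39, -38, -27, -16, -2, 23, 37] -> [117, 114, 81, 48, 6, -69, -111] -> [-69, -111] -> [-345, -555] -> 2
  [-44, 44, 39, 14] -> [44, 39, 14, -44] -> [-44, 14, 39, 44] -> [132, -42, -117, -132] -> [-42, -117, -132] -> [-210, -585, -660] -> 1
  [-34, 9, -31] -> [9, -31, -34] -> [-34, -31, 9] -> [102, 93, -27] -> [-27] -> [-135] -> 1
  [8, -15, -47, -19] -> [8, -15, -19, -47] -> [-47, -19, -15, 8] -> [141, 57, 45, -24] -> [-24] -> [-120] -> 0
  [-25, -44, -13, 16, -12, -10, 16, 35, 18, -37] -> [35, 18, 16, 16, -10, -12, -13, -25, -37, -44] -> [-44, -37, -25, -13, -12, -10, 16, 16, 18, 35] -> [132, 111, 75, 39, 36, 30, -48, -48, -54, -105] -> [-48, -48, -54, -105] -> [-240, -240, -270, -525] -> 1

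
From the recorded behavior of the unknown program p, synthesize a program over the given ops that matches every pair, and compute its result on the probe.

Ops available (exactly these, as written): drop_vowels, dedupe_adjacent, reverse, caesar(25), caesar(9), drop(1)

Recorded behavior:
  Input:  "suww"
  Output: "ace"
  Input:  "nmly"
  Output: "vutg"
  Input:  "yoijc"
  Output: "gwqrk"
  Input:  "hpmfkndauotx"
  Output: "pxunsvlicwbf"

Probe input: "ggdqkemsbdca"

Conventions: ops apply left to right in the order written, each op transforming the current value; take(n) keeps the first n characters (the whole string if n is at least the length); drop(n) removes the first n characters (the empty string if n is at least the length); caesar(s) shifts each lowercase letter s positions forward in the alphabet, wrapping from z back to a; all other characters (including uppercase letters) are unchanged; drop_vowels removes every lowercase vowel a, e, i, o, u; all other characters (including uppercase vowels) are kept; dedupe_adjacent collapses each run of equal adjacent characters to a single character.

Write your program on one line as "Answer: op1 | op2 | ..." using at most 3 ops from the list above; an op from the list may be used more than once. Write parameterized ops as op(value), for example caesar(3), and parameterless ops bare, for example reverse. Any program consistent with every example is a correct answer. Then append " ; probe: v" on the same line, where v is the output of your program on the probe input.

caesar(25) | caesar(9) | dedupe_adjacent ; probe: "olysmuajlki"

Check, running the answer program on each example:
  "suww" -> "rtvv" -> "acee" -> "ace"
  "nmly" -> "mlkx" -> "vutg" -> "vutg"
  "yoijc" -> "xnhib" -> "gwqrk" -> "gwqrk"
  "hpmfkndauotx" -> "golejmcztnsw" -> "pxunsvlicwbf" -> "pxunsvlicwbf"
  probe: "ggdqkemsbdca" -> "ffcpjdlracbz" -> "oolysmuajlki" -> "olysmuajlki"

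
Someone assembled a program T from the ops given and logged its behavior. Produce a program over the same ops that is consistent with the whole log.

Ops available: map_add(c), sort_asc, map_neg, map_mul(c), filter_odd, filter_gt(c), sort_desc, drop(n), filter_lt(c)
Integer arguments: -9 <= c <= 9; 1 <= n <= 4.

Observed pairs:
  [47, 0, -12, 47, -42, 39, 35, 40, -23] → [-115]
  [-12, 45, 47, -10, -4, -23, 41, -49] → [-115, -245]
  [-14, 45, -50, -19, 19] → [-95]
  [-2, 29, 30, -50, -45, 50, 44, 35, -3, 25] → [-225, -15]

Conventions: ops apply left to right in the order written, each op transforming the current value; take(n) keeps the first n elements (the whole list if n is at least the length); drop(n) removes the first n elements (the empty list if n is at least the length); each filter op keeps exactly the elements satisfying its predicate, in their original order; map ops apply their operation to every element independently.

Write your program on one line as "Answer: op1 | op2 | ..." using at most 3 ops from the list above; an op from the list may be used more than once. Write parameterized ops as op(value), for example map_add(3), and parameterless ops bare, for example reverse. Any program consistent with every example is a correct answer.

map_mul(5) | filter_odd | filter_lt(-2)

Check, running the answer program on each example:
  [47, 0, -12, 47, -42, 39, 35, 40, -23] -> [235, 0, -60, 235, -210, 195, 175, 200, -115] -> [235, 235, 195, 175, -115] -> [-115]
  [-12, 45, 47, -10, -4, -23, 41, -49] -> [-60, 225, 235, -50, -20, -115, 205, -245] -> [225, 235, -115, 205, -245] -> [-115, -245]
  [-14, 45, -50, -19, 19] -> [-70, 225, -250, -95, 95] -> [225, -95, 95] -> [-95]
  [-2, 29, 30, -50, -45, 50, 44, 35, -3, 25] -> [-10, 145, 150, -250, -225, 250, 220, 175, -15, 125] -> [145, -225, 175, -15, 125] -> [-225, -15]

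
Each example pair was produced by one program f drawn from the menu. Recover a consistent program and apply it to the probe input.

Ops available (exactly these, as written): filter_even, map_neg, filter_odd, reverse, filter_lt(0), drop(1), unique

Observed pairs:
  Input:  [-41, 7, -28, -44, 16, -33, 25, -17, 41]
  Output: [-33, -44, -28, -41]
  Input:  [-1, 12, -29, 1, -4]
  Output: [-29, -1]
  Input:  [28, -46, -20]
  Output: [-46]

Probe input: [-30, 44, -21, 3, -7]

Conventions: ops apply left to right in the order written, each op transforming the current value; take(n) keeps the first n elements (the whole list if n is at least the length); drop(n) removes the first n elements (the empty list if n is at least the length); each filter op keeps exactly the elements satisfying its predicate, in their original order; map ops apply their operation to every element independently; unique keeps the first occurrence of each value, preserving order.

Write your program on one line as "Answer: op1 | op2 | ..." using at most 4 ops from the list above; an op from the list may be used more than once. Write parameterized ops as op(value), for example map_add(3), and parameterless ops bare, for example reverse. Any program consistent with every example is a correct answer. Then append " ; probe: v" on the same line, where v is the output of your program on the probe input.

filter_lt(0) | reverse | drop(1) ; probe: [-21, -30]

Check, running the answer program on each example:
  [-41, 7, -28, -44, 16, -33, 25, -17, 41] -> [-41, -28, -44, -33, -17] -> [-17, -33, -44, -28, -41] -> [-33, -44, -28, -41]
  [-1, 12, -29, 1, -4] -> [-1, -29, -4] -> [-4, -29, -1] -> [-29, -1]
  [28, -46, -20] -> [-46, -20] -> [-20, -46] -> [-46]
  probe: [-30, 44, -21, 3, -7] -> [-30, -21, -7] -> [-7, -21, -30] -> [-21, -30]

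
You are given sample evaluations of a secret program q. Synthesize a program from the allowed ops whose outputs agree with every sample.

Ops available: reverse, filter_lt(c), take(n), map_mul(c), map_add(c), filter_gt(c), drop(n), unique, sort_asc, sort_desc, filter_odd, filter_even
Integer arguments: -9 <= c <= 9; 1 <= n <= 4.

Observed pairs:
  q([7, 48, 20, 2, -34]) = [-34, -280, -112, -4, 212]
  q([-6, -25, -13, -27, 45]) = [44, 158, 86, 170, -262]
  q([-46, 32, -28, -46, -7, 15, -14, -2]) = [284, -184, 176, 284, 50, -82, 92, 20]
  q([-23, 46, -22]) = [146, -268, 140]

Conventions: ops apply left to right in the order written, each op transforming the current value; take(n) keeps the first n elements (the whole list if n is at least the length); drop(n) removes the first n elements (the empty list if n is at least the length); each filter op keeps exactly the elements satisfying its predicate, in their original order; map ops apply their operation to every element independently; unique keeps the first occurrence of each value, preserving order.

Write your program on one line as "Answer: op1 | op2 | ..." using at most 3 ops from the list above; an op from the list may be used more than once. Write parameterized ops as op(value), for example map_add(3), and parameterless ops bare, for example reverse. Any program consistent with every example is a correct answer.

map_mul(-6) | map_add(8)

Check, running the answer program on each example:
  [7, 48, 20, 2, -34] -> [-42, -288, -120, -12, 204] -> [-34, -280, -112, -4, 212]
  [-6, -25, -13, -27, 45] -> [36, 150, 78, 162, -270] -> [44, 158, 86, 170, -262]
  [-46, 32, -28, -46, -7, 15, -14, -2] -> [276, -192, 168, 276, 42, -90, 84, 12] -> [284, -184, 176, 284, 50, -82, 92, 20]
  [-23, 46, -22] -> [138, -276, 132] -> [146, -268, 140]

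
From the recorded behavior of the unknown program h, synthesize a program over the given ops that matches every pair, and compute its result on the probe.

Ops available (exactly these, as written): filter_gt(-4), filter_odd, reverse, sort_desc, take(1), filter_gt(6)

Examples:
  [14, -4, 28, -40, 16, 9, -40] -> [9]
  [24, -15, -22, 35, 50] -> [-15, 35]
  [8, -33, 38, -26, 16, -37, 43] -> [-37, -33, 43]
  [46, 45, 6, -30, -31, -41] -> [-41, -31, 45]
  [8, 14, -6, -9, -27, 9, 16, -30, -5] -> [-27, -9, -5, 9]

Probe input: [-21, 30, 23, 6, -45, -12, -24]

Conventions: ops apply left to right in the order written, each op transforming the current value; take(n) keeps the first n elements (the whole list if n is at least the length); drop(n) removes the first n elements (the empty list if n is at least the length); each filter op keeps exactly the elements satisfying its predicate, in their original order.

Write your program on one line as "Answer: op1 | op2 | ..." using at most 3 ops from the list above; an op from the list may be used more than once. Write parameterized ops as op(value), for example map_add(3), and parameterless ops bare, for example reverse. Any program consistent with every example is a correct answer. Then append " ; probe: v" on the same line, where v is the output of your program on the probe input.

filter_odd | sort_desc | reverse ; probe: [-45, -21, 23]

Check, running the answer program on each example:
  [14, -4, 28, -40, 16, 9, -40] -> [9] -> [9] -> [9]
  [24, -15, -22, 35, 50] -> [-15, 35] -> [35, -15] -> [-15, 35]
  [8, -33, 38, -26, 16, -37, 43] -> [-33, -37, 43] -> [43, -33, -37] -> [-37, -33, 43]
  [46, 45, 6, -30, -31, -41] -> [45, -31, -41] -> [45, -31, -41] -> [-41, -31, 45]
  [8, 14, -6, -9, -27, 9, 16, -30, -5] -> [-9, -27, 9, -5] -> [9, -5, -9, -27] -> [-27, -9, -5, 9]
  probe: [-21, 30, 23, 6, -45, -12, -24] -> [-21, 23, -45] -> [23, -21, -45] -> [-45, -21, 23]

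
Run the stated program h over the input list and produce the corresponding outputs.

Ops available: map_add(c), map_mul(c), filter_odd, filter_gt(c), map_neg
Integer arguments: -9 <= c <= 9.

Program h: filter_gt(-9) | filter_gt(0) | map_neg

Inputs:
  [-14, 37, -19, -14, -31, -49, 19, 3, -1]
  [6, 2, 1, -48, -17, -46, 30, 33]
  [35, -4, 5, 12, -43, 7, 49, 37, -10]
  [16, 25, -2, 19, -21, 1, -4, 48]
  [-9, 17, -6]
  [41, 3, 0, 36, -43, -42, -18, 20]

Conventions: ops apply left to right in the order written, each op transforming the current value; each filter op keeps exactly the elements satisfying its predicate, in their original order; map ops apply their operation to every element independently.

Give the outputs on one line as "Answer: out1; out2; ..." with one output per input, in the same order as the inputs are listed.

Execution, op by op:
  [-14, 37, -19, -14, -31, -49, 19, 3, -1] -> [37, 19, 3, -1] -> [37, 19, 3] -> [-37, -19, -3]
  [6, 2, 1, -48, -17, -46, 30, 33] -> [6, 2, 1, 30, 33] -> [6, 2, 1, 30, 33] -> [-6, -2, -1, -30, -33]
  [35, -4, 5, 12, -43, 7, 49, 37, -10] -> [35, -4, 5, 12, 7, 49, 37] -> [35, 5, 12, 7, 49, 37] -> [-35, -5, -12, -7, -49, -37]
  [16, 25, -2, 19, -21, 1, -4, 48] -> [16, 25, -2, 19, 1, -4, 48] -> [16, 25, 19, 1, 48] -> [-16, -25, -19, -1, -48]
  [-9, 17, -6] -> [17, -6] -> [17] -> [-17]
  [41, 3, 0, 36, -43, -42, -18, 20] -> [41, 3, 0, 36, 20] -> [41, 3, 36, 20] -> [-41, -3, -36, -20]

[-37, -19, -3]; [-6, -2, -1, -30, -33]; [-35, -5, -12, -7, -49, -37]; [-16, -25, -19, -1, -48]; [-17]; [-41, -3, -36, -20]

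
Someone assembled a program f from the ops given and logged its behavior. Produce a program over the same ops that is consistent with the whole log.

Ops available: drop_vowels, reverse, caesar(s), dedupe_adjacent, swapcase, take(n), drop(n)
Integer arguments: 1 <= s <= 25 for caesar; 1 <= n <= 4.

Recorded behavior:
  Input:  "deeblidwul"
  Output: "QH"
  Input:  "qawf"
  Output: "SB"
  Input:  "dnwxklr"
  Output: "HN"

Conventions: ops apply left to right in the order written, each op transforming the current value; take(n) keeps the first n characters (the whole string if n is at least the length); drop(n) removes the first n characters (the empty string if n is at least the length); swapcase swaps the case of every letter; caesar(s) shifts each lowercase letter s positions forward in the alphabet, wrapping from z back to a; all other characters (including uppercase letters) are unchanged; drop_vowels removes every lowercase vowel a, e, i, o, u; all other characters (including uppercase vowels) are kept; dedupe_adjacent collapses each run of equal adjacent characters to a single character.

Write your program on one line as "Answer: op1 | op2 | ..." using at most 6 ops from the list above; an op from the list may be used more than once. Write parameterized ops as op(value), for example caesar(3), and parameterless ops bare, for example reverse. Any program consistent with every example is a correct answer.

reverse | caesar(22) | drop_vowels | take(2) | reverse | swapcase

Check, running the answer program on each example:
  "deeblidwul" -> "luwdilbeed" -> "hqszehxaaz" -> "hqszhxz" -> "hq" -> "qh" -> "QH"
  "qawf" -> "fwaq" -> "bswm" -> "bswm" -> "bs" -> "sb" -> "SB"
  "dnwxklr" -> "rlkxwnd" -> "nhgtsjz" -> "nhgtsjz" -> "nh" -> "hn" -> "HN"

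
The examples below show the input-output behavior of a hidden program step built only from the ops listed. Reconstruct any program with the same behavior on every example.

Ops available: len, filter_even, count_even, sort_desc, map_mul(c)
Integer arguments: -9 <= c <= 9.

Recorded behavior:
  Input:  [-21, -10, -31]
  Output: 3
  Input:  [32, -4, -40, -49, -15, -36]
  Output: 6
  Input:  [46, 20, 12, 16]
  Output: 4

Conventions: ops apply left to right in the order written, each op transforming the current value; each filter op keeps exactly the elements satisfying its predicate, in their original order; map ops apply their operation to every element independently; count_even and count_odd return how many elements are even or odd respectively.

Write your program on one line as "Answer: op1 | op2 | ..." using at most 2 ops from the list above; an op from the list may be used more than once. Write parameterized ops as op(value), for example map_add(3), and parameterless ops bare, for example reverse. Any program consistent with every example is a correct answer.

map_mul(-2) | count_even

Check, running the answer program on each example:
  [-21, -10, -31] -> [42, 20, 62] -> 3
  [32, -4, -40, -49, -15, -36] -> [-64, 8, 80, 98, 30, 72] -> 6
  [46, 20, 12, 16] -> [-92, -40, -24, -32] -> 4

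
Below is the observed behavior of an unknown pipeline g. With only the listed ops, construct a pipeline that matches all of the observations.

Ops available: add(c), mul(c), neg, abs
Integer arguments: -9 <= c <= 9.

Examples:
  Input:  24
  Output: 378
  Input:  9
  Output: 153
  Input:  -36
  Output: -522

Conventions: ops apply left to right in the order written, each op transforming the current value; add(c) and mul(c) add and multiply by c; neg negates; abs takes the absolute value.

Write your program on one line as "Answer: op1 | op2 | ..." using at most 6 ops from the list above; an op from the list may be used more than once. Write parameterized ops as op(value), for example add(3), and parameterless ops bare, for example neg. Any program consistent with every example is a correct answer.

add(2) | mul(5) | add(-4) | mul(-3) | neg

Check, running the answer program on each example:
  24 -> 26 -> 130 -> 126 -> -378 -> 378
  9 -> 11 -> 55 -> 51 -> -153 -> 153
  -36 -> -34 -> -170 -> -174 -> 522 -> -522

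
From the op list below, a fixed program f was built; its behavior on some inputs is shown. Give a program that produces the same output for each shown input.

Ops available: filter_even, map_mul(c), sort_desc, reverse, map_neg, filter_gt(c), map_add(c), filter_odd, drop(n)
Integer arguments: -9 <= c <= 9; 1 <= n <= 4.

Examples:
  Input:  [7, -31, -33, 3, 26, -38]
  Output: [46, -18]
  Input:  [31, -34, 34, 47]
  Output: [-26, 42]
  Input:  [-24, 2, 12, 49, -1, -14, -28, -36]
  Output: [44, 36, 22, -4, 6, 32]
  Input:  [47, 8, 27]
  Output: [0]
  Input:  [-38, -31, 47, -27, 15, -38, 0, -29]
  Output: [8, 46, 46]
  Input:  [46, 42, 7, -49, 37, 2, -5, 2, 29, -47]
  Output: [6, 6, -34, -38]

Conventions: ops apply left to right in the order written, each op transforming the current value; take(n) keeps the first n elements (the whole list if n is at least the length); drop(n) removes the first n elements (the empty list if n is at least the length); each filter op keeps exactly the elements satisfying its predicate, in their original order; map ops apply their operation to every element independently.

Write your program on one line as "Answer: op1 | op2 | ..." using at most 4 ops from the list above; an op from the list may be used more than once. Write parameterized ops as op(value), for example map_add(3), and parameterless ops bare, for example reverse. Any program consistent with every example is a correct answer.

map_add(-8) | map_neg | filter_even | reverse

Check, running the answer program on each example:
  [7, -31, -33, 3, 26, -38] -> [-1, -39, -41, -5, 18, -46] -> [1, 39, 41, 5, -18, 46] -> [-18, 46] -> [46, -18]
  [31, -34, 34, 47] -> [23, -42, 26, 39] -> [-23, 42, -26, -39] -> [42, -26] -> [-26, 42]
  [-24, 2, 12, 49, -1, -14, -28, -36] -> [-32, -6, 4, 41, -9, -22, -36, -44] -> [32, 6, -4, -41, 9, 22, 36, 44] -> [32, 6, -4, 22, 36, 44] -> [44, 36, 22, -4, 6, 32]
  [47, 8, 27] -> [39, 0, 19] -> [-39, 0, -19] -> [0] -> [0]
  [-38, -31, 47, -27, 15, -38, 0, -29] -> [-46, -39, 39, -35, 7, -46, -8, -37] -> [46, 39, -39, 35, -7, 46, 8, 37] -> [46, 46, 8] -> [8, 46, 46]
  [46, 42, 7, -49, 37, 2, -5, 2, 29, -47] -> [38, 34, -1, -57, 29, -6, -13, -6, 21, -55] -> [-38, -34, 1, 57, -29, 6, 13, 6, -21, 55] -> [-38, -34, 6, 6] -> [6, 6, -34, -38]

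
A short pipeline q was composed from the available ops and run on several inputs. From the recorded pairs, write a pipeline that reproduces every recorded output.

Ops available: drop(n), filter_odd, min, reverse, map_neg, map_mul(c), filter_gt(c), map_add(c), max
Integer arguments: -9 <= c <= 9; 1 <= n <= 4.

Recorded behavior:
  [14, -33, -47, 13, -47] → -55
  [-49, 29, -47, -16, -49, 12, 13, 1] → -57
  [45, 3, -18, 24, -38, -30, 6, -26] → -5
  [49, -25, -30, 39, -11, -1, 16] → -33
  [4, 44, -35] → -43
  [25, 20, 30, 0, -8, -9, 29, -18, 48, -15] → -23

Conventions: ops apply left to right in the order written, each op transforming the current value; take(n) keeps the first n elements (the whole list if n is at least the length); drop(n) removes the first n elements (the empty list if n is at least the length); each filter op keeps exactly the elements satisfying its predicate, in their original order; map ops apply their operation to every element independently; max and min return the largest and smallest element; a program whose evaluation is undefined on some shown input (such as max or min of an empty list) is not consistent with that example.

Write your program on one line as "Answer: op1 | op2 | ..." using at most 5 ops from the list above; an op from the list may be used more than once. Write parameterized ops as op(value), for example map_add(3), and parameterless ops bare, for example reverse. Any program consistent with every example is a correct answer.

reverse | map_add(-8) | reverse | filter_odd | min

Check, running the answer program on each example:
  [14, -33, -47, 13, -47] -> [-47, 13, -47, -33, 14] -> [-55, 5, -55, -41, 6] -> [6, -41, -55, 5, -55] -> [-41, -55, 5, -55] -> -55
  [-49, 29, -47, -16, -49, 12, 13, 1] -> [1, 13, 12, -49, -16, -47, 29, -49] -> [-7, 5, 4, -57, -24, -55, 21, -57] -> [-57, 21, -55, -24, -57, 4, 5, -7] -> [-57, 21, -55, -57, 5, -7] -> -57
  [45, 3, -18, 24, -38, -30, 6, -26] -> [-26, 6, -30, -38, 24, -18, 3, 45] -> [-34, -2, -38, -46, 16, -26, -5, 37] -> [37, -5, -26, 16, -46, -38, -2, -34] -> [37, -5] -> -5
  [49, -25, -30, 39, -11, -1, 16] -> [16, -1, -11, 39, -30, -25, 49] -> [8, -9, -19, 31, -38, -33, 41] -> [41, -33, -38, 31, -19, -9, 8] -> [41, -33, 31, -19, -9] -> -33
  [4, 44, -35] -> [-35, 44, 4] -> [-43, 36, -4] -> [-4, 36, -43] -> [-43] -> -43
  [25, 20, 30, 0, -8, -9, 29, -18, 48, -15] -> [-15, 48, -18, 29, -9, -8, 0, 30, 20, 25] -> [-23, 40, -26, 21, -17, -16, -8, 22, 12, 17] -> [17, 12, 22, -8, -16, -17, 21, -26, 40, -23] -> [17, -17, 21, -23] -> -23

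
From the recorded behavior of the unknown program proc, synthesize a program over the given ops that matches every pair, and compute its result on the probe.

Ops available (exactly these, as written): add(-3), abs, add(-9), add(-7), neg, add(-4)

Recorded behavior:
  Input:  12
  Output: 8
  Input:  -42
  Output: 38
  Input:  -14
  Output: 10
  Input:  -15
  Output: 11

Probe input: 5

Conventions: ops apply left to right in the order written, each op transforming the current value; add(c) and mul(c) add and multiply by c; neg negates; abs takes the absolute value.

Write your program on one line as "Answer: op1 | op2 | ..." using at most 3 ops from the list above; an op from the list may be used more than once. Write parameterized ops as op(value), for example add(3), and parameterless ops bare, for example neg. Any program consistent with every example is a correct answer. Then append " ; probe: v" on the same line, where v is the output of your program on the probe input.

abs | add(-4) ; probe: 1

Check, running the answer program on each example:
  12 -> 12 -> 8
  -42 -> 42 -> 38
  -14 -> 14 -> 10
  -15 -> 15 -> 11
  probe: 5 -> 5 -> 1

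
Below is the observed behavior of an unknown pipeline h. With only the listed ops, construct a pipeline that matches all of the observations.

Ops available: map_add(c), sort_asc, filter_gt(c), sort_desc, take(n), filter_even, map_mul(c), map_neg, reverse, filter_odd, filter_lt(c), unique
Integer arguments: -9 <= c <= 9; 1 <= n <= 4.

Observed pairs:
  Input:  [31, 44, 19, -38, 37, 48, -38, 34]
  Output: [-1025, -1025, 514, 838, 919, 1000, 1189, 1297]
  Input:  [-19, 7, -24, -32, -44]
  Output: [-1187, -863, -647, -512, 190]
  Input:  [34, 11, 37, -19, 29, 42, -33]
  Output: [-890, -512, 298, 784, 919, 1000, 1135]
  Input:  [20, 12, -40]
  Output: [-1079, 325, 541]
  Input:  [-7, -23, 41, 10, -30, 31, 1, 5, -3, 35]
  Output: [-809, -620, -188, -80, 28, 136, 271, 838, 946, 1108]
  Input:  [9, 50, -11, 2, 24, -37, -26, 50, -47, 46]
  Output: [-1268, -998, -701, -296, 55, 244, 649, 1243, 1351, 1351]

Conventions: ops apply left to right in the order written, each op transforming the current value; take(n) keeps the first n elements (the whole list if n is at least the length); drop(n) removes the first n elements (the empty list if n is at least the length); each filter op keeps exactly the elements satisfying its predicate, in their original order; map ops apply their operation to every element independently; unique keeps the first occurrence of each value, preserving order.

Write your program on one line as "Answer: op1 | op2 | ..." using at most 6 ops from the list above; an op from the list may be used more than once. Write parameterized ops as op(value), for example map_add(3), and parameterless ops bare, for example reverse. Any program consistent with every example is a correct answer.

reverse | map_mul(9) | map_mul(3) | sort_asc | map_add(1)

Check, running the answer program on each example:
  [31, 44, 19, -38, 37, 48, -38, 34] -> [34, -38, 48, 37, -38, 19, 44, 31] -> [306, -342, 432, 333, -342, 171, 396, 279] -> [918, -1026, 1296, 999, -1026, 513, 1188, 837] -> [-1026, -1026, 513, 837, 918, 999, 1188, 1296] -> [-1025, -1025, 514, 838, 919, 1000, 1189, 1297]
  [-19, 7, -24, -32, -44] -> [-44, -32, -24, 7, -19] -> [-396, -288, -216, 63, -171] -> [-1188, -864, -648, 189, -513] -> [-1188, -864, -648, -513, 189] -> [-1187, -863, -647, -512, 190]
  [34, 11, 37, -19, 29, 42, -33] -> [-33, 42, 29, -19, 37, 11, 34] -> [-297, 378, 261, -171, 333, 99, 306] -> [-891, 1134, 783, -513, 999, 297, 918] -> [-891, -513, 297, 783, 918, 999, 1134] -> [-890, -512, 298, 784, 919, 1000, 1135]
  [20, 12, -40] -> [-40, 12, 20] -> [-360, 108, 180] -> [-1080, 324, 540] -> [-1080, 324, 540] -> [-1079, 325, 541]
  [-7, -23, 41, 10, -30, 31, 1, 5, -3, 35] -> [35, -3, 5, 1, 31, -30, 10, 41, -23, -7] -> [315, -27, 45, 9, 279, -270, 90, 369, -207, -63] -> [945, -81, 135, 27, 837, -810, 270, 1107, -621, -189] -> [-810, -621, -189, -81, 27, 135, 270, 837, 945, 1107] -> [-809, -620, -188, -80, 28, 136, 271, 838, 946, 1108]
  [9, 50, -11, 2, 24, -37, -26, 50, -47, 46] -> [46, -47, 50, -26, -37, 24, 2, -11, 50, 9] -> [414, -423, 450, -234, -333, 216, 18, -99, 450, 81] -> [1242, -1269, 1350, -702, -999, 648, 54, -297, 1350, 243] -> [-1269, -999, -702, -297, 54, 243, 648, 1242, 1350, 1350] -> [-1268, -998, -701, -296, 55, 244, 649, 1243, 1351, 1351]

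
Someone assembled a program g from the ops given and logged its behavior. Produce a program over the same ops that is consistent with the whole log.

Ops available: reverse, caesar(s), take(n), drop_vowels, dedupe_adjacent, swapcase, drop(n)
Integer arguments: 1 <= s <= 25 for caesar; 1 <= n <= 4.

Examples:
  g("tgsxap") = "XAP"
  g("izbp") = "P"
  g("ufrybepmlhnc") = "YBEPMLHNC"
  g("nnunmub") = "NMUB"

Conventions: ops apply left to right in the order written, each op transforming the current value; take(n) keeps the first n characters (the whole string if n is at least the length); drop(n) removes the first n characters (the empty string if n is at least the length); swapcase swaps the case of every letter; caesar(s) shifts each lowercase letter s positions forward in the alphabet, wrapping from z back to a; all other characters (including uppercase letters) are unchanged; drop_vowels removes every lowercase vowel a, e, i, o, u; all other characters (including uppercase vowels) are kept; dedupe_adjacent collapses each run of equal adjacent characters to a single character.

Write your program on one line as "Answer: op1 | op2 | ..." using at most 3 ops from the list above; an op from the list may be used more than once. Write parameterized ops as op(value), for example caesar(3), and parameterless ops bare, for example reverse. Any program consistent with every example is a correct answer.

drop(1) | swapcase | drop(2)

Check, running the answer program on each example:
  "tgsxap" -> "gsxap" -> "GSXAP" -> "XAP"
  "izbp" -> "zbp" -> "ZBP" -> "P"
  "ufrybepmlhnc" -> "frybepmlhnc" -> "FRYBEPMLHNC" -> "YBEPMLHNC"
  "nnunmub" -> "nunmub" -> "NUNMUB" -> "NMUB"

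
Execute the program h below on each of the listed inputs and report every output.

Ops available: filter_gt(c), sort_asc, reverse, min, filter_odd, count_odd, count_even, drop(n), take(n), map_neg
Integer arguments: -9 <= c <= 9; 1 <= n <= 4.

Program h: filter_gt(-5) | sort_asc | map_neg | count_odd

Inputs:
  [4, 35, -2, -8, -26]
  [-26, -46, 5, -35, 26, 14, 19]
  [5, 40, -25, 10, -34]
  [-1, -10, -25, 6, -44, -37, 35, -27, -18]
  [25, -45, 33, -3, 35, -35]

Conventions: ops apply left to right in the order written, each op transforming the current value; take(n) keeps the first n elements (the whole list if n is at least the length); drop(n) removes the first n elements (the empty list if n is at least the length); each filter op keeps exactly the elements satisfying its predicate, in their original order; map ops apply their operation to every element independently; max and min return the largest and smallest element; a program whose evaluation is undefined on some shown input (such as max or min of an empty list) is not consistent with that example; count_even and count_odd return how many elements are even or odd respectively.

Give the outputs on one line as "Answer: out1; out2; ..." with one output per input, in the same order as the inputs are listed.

1; 2; 1; 2; 4

Execution, op by op:
  [4, 35, -2, -8, -26] -> [4, 35, -2] -> [-2, 4, 35] -> [2, -4, -35] -> 1
  [-26, -46, 5, -35, 26, 14, 19] -> [5, 26, 14, 19] -> [5, 14, 19, 26] -> [-5, -14, -19, -26] -> 2
  [5, 40, -25, 10, -34] -> [5, 40, 10] -> [5, 10, 40] -> [-5, -10, -40] -> 1
  [-1, -10, -25, 6, -44, -37, 35, -27, -18] -> [-1, 6, 35] -> [-1, 6, 35] -> [1, -6, -35] -> 2
  [25, -45, 33, -3, 35, -35] -> [25, 33, -3, 35] -> [-3, 25, 33, 35] -> [3, -25, -33, -35] -> 4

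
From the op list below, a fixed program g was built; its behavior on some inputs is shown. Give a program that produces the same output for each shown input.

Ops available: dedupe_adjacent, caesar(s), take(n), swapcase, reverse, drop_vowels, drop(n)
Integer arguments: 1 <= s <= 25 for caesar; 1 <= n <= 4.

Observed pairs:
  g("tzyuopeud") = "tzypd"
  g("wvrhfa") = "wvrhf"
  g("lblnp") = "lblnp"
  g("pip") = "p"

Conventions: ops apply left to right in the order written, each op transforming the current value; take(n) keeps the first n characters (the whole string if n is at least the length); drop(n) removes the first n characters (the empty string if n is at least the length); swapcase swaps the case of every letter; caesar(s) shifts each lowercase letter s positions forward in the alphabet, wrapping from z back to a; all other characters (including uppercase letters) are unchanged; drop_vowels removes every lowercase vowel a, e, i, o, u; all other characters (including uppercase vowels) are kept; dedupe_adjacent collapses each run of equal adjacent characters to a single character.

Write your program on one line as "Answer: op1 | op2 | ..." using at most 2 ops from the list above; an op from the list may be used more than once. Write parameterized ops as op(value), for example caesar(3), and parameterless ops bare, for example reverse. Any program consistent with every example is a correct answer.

drop_vowels | dedupe_adjacent

Check, running the answer program on each example:
  "tzyuopeud" -> "tzypd" -> "tzypd"
  "wvrhfa" -> "wvrhf" -> "wvrhf"
  "lblnp" -> "lblnp" -> "lblnp"
  "pip" -> "pp" -> "p"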